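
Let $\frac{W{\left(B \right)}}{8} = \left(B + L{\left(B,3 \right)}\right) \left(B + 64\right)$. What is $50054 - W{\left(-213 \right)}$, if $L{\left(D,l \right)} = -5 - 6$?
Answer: $-216954$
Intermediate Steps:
$L{\left(D,l \right)} = -11$ ($L{\left(D,l \right)} = -5 - 6 = -11$)
$W{\left(B \right)} = 8 \left(-11 + B\right) \left(64 + B\right)$ ($W{\left(B \right)} = 8 \left(B - 11\right) \left(B + 64\right) = 8 \left(-11 + B\right) \left(64 + B\right)$)
$50054 - W{\left(-213 \right)} = 50054 - \left(-5632 + 8 \left(-213\right)^{2} + 424 \left(-213\right)\right) = 50054 - \left(-5632 + 8 \cdot 45369 - 90312\right) = 50054 - \left(-5632 + 362952 - 90312\right) = 50054 - 267008 = -216954$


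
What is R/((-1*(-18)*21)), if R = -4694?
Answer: -2347/189 ≈ -12.418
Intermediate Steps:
R/((-1*(-18)*21)) = -4694/(-1*(-18)*21) = -4694/(18*21) = -4694/378 = -4694*1/378 = -2347/189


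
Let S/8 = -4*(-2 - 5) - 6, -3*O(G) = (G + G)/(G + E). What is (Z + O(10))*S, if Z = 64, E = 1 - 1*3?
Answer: 33352/3 ≈ 11117.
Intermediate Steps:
E = -2 (E = 1 - 3 = -2)
O(G) = -2*G/(3*(-2 + G)) (O(G) = -(G + G)/(3*(G - 2)) = -2*G/(3*(-2 + G)))
S = 176 (S = 8*(-4*(-2 - 5) - 6) = 8*(-4*(-7) - 6) = 8*(28 - 6) = 8*22 = 176)
(Z + O(10))*S = (64 - 2*10/(-6 + 3*10))*176 = (64 - 2*10/(-6 + 30))*176 = (64 - 2*10/24)*176 = (64 - 2*10*1/24)*176 = (64 - ⅚)*176 = (379/6)*176 = 33352/3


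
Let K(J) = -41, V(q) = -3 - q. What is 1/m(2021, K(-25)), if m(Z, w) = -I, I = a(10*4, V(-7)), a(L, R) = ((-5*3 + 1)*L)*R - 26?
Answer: 1/2266 ≈ 0.00044131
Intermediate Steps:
a(L, R) = -26 - 14*L*R (a(L, R) = ((-15 + 1)*L)*R - 26 = (-14*L)*R - 26 = -14*L*R - 26 = -26 - 14*L*R)
I = -2266 (I = -26 - 14*10*4*(-3 - 1*(-7)) = -26 - 14*40*(-3 + 7) = -26 - 14*40*4 = -26 - 2240 = -2266)
m(Z, w) = 2266 (m(Z, w) = -1*(-2266) = 2266)
1/m(2021, K(-25)) = 1/2266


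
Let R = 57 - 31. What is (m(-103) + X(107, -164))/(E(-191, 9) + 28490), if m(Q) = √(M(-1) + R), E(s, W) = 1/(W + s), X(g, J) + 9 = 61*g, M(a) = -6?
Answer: 1186276/5185179 + 364*√5/5185179 ≈ 0.22894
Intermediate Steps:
X(g, J) = -9 + 61*g
R = 26
m(Q) = 2*√5 (m(Q) = √(-6 + 26) = √20 = 2*√5)
(m(-103) + X(107, -164))/(E(-191, 9) + 28490) = (2*√5 + (-9 + 61*107))/(1/(9 - 191) + 28490) = (2*√5 + (-9 + 6527))/(1/(-182) + 28490) = (2*√5 + 6518)/(-1/182 + 28490) = (6518 + 2*√5)/(5185179/182) = (6518 + 2*√5)*(182/5185179) = 1186276/5185179 + 364*√5/5185179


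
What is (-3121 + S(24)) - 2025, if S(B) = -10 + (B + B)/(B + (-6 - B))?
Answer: -5164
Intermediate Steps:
S(B) = -10 - B/3 (S(B) = -10 + (2*B)/(-6) = -10 + (2*B)*(-⅙) = -10 - B/3)
(-3121 + S(24)) - 2025 = (-3121 + (-10 - ⅓*24)) - 2025 = (-3121 + (-10 - 8)) - 2025 = (-3121 - 18) - 2025 = -3139 - 2025 = -5164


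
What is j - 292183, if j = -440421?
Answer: -732604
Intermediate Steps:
j - 292183 = -440421 - 292183 = -732604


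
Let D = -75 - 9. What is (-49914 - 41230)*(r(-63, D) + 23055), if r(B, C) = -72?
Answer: -2094762552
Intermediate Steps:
D = -84
(-49914 - 41230)*(r(-63, D) + 23055) = (-49914 - 41230)*(-72 + 23055) = -91144*22983 = -2094762552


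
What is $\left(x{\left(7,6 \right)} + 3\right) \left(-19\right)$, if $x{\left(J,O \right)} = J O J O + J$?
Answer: $-33706$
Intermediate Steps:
$x{\left(J,O \right)} = J + J^{2} O^{2}$ ($x{\left(J,O \right)} = O J^{2} O + J = J^{2} O^{2} + J = J + J^{2} O^{2}$)
$\left(x{\left(7,6 \right)} + 3\right) \left(-19\right) = \left(7 \left(1 + 7 \cdot 6^{2}\right) + 3\right) \left(-19\right) = \left(7 \left(1 + 7 \cdot 36\right) + 3\right) \left(-19\right) = \left(7 \left(1 + 252\right) + 3\right) \left(-19\right) = \left(7 \cdot 253 + 3\right) \left(-19\right) = \left(1771 + 3\right) \left(-19\right) = 1774 \left(-19\right) = -33706$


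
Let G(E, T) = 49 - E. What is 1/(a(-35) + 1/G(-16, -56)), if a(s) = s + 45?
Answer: 65/651 ≈ 0.099846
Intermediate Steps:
a(s) = 45 + s
1/(a(-35) + 1/G(-16, -56)) = 1/((45 - 35) + 1/(49 - 1*(-16))) = 1/(10 + 1/(49 + 16)) = 1/(10 + 1/65) = 1/(651/65) = 65/651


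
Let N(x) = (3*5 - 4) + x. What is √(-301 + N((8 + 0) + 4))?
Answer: I*√278 ≈ 16.673*I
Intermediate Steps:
N(x) = 11 + x (N(x) = (15 - 4) + x = 11 + x)
√(-301 + N((8 + 0) + 4)) = √(-301 + (11 + ((8 + 0) + 4))) = √(-301 + (11 + (8 + 4))) = √(-301 + (11 + 12)) = √(-301 + 23) = √(-278) = I*√278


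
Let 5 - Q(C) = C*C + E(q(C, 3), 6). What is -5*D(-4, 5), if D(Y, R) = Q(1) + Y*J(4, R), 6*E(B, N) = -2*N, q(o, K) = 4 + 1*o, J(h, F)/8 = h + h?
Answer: 1250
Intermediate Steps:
J(h, F) = 16*h (J(h, F) = 8*(h + h) = 8*(2*h) = 16*h)
q(o, K) = 4 + o
E(B, N) = -N/3 (E(B, N) = (-2*N)/6 = -N/3)
Q(C) = 7 - C² (Q(C) = 5 - (C*C - ⅓*6) = 5 - (C² - 2) = 5 - (-2 + C²) = 5 + (2 - C²) = 7 - C²)
D(Y, R) = 6 + 64*Y (D(Y, R) = (7 - 1*1²) + Y*(16*4) = (7 - 1*1) + Y*64 = (7 - 1) + 64*Y = 6 + 64*Y)
-5*D(-4, 5) = -5*(6 + 64*(-4)) = -5*(6 - 256) = -5*(-250) = 1250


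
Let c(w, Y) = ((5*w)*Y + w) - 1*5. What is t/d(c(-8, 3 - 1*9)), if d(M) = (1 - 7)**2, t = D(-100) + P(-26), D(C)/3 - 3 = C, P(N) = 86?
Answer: -205/36 ≈ -5.6944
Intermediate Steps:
c(w, Y) = -5 + w + 5*Y*w (c(w, Y) = (5*Y*w + w) - 5 = (w + 5*Y*w) - 5 = -5 + w + 5*Y*w)
D(C) = 9 + 3*C
t = -205 (t = (9 + 3*(-100)) + 86 = (9 - 300) + 86 = -291 + 86 = -205)
d(M) = 36 (d(M) = (-6)**2 = 36)
t/d(c(-8, 3 - 1*9)) = -205/36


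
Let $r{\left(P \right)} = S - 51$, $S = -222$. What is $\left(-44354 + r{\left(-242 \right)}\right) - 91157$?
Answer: $-135784$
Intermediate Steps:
$r{\left(P \right)} = -273$ ($r{\left(P \right)} = -222 - 51 = -273$)
$\left(-44354 + r{\left(-242 \right)}\right) - 91157 = \left(-44354 - 273\right) - 91157 = -44627 - 91157 = -135784$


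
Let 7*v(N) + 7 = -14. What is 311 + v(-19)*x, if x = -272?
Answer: 1127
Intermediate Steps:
v(N) = -3 (v(N) = -1 + (⅐)*(-14) = -1 - 2 = -3)
311 + v(-19)*x = 311 - 3*(-272) = 311 + 816 = 1127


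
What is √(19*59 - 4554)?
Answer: I*√3433 ≈ 58.592*I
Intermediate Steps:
√(19*59 - 4554) = √(1121 - 4554) = √(-3433) = I*√3433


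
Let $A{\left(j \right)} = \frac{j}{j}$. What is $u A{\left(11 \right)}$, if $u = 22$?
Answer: $22$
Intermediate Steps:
$A{\left(j \right)} = 1$
$u A{\left(11 \right)} = 22 \cdot 1 = 22$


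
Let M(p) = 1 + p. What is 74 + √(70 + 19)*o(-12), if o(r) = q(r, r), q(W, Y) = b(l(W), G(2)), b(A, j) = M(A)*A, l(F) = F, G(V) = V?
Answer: 74 + 132*√89 ≈ 1319.3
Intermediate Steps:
b(A, j) = A*(1 + A) (b(A, j) = (1 + A)*A = A*(1 + A))
q(W, Y) = W*(1 + W)
o(r) = r*(1 + r)
74 + √(70 + 19)*o(-12) = 74 + √(70 + 19)*(-12*(1 - 12)) = 74 + √89*(-12*(-11)) = 74 + √89*132 = 74 + 132*√89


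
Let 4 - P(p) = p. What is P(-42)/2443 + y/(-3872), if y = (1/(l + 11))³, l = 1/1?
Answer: 307775093/16345663488 ≈ 0.018829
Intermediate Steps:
P(p) = 4 - p
l = 1
y = 1/1728 (y = (1/(1 + 11))³ = (1/12)³ = 1/1728 ≈ 0.00057870)
P(-42)/2443 + y/(-3872) = (4 - 1*(-42))/2443 + (1/1728)/(-3872) = (4 + 42)*(1/2443) + (1/1728)*(-1/3872) = 46*(1/2443) - 1/6690816 = 46/2443 - 1/6690816 = 307775093/16345663488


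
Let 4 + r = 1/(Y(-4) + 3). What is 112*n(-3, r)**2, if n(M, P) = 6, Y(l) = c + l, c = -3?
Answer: 4032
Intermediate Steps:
Y(l) = -3 + l
r = -17/4 (r = -4 + 1/((-3 - 4) + 3) = -4 + 1/(-7 + 3) = -4 + 1/(-4) = -4 - 1/4 = -17/4 ≈ -4.2500)
112*n(-3, r)**2 = 112*6**2 = 112*36 = 4032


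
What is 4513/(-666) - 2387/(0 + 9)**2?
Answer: -217255/5994 ≈ -36.245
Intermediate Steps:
4513/(-666) - 2387/(0 + 9)**2 = 4513*(-1/666) - 2387/(9**2) = -4513/666 - 2387/81 = -217255/5994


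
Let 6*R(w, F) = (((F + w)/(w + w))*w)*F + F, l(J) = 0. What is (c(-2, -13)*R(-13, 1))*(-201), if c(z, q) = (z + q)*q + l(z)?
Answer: 65325/2 ≈ 32663.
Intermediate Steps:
R(w, F) = F/6 + F*(F/2 + w/2)/6 (R(w, F) = ((((F + w)/(w + w))*w)*F + F)/6 = ((((F + w)/((2*w)))*w)*F + F)/6 = ((((F + w)*(1/(2*w)))*w)*F + F)/6 = ((((F + w)/(2*w))*w)*F + F)/6 = ((F/2 + w/2)*F + F)/6 = (F*(F/2 + w/2) + F)/6 = (F + F*(F/2 + w/2))/6 = F/6 + F*(F/2 + w/2)/6)
c(z, q) = q*(q + z) (c(z, q) = (z + q)*q + 0 = (q + z)*q + 0 = q*(q + z) + 0 = q*(q + z))
(c(-2, -13)*R(-13, 1))*(-201) = ((-13*(-13 - 2))*((1/12)*1*(2 + 1 - 13)))*(-201) = ((-13*(-15))*((1/12)*1*(-10)))*(-201) = (195*(-⅚))*(-201) = -325/2*(-201) = 65325/2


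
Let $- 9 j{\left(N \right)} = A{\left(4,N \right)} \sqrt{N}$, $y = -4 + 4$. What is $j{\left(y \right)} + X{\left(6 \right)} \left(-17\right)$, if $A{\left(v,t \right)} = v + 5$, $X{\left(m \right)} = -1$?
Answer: $17$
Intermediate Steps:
$y = 0$
$A{\left(v,t \right)} = 5 + v$
$j{\left(N \right)} = - \sqrt{N}$ ($j{\left(N \right)} = - \frac{\left(5 + 4\right) \sqrt{N}}{9} = - \frac{9 \sqrt{N}}{9} = - \sqrt{N}$)
$j{\left(y \right)} + X{\left(6 \right)} \left(-17\right) = - \sqrt{0} - -17 = \left(-1\right) 0 + 17 = 0 + 17 = 17$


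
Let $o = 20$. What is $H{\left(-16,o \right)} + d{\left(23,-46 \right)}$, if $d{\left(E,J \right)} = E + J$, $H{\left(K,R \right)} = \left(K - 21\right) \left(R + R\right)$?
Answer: $-1503$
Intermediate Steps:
$H{\left(K,R \right)} = 2 R \left(-21 + K\right)$ ($H{\left(K,R \right)} = \left(-21 + K\right) 2 R = 2 R \left(-21 + K\right)$)
$H{\left(-16,o \right)} + d{\left(23,-46 \right)} = 2 \cdot 20 \left(-21 - 16\right) + \left(23 - 46\right) = 2 \cdot 20 \left(-37\right) - 23 = -1480 - 23 = -1503$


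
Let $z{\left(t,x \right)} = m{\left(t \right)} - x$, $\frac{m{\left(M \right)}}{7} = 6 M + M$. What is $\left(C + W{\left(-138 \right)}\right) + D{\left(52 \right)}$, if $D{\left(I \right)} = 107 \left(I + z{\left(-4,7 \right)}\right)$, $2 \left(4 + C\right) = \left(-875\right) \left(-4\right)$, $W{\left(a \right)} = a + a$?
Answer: $-14687$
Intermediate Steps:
$W{\left(a \right)} = 2 a$
$m{\left(M \right)} = 49 M$ ($m{\left(M \right)} = 7 \left(6 M + M\right) = 7 \cdot 7 M = 49 M$)
$z{\left(t,x \right)} = - x + 49 t$ ($z{\left(t,x \right)} = 49 t - x = - x + 49 t$)
$C = 1746$ ($C = -4 + \frac{\left(-875\right) \left(-4\right)}{2} = -4 + \frac{1}{2} \cdot 3500 = -4 + 1750 = 1746$)
$D{\left(I \right)} = -21721 + 107 I$ ($D{\left(I \right)} = 107 \left(I + \left(\left(-1\right) 7 + 49 \left(-4\right)\right)\right) = 107 \left(I - 203\right) = 107 \left(-203 + I\right) = -21721 + 107 I$)
$\left(C + W{\left(-138 \right)}\right) + D{\left(52 \right)} = \left(1746 + 2 \left(-138\right)\right) + \left(-21721 + 107 \cdot 52\right) = \left(1746 - 276\right) + \left(-21721 + 5564\right) = 1470 - 16157 = -14687$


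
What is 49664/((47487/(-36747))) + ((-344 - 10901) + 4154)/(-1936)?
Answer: -107056639187/2785904 ≈ -38428.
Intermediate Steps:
49664/((47487/(-36747))) + ((-344 - 10901) + 4154)/(-1936) = 49664/((47487*(-1/36747))) + (-11245 + 4154)*(-1/1936) = 49664/(-15829/12249) - 7091*(-1/1936) = 49664*(-12249/15829) + 7091/1936 = -608334336/15829 + 7091/1936 = -107056639187/2785904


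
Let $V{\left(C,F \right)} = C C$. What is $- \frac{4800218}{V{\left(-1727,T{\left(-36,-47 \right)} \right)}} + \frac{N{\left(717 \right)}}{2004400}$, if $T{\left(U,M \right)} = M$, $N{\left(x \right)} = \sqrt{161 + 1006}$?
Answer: $- \frac{4800218}{2982529} + \frac{\sqrt{1167}}{2004400} \approx -1.6094$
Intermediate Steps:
$N{\left(x \right)} = \sqrt{1167}$
$V{\left(C,F \right)} = C^{2}$
$- \frac{4800218}{V{\left(-1727,T{\left(-36,-47 \right)} \right)}} + \frac{N{\left(717 \right)}}{2004400} = - \frac{4800218}{\left(-1727\right)^{2}} + \frac{\sqrt{1167}}{2004400} = - \frac{4800218}{2982529} + \sqrt{1167} \cdot \frac{1}{2004400} = \left(-4800218\right) \frac{1}{2982529} + \frac{\sqrt{1167}}{2004400} = - \frac{4800218}{2982529} + \frac{\sqrt{1167}}{2004400}$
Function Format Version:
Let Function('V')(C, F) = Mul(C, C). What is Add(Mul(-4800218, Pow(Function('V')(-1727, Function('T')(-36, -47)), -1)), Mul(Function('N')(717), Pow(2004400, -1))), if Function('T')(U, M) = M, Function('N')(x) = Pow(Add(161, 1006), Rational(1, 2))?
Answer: Add(Rational(-4800218, 2982529), Mul(Rational(1, 2004400), Pow(1167, Rational(1, 2)))) ≈ -1.6094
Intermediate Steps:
Function('N')(x) = Pow(1167, Rational(1, 2))
Function('V')(C, F) = Pow(C, 2)
Add(Mul(-4800218, Pow(Function('V')(-1727, Function('T')(-36, -47)), -1)), Mul(Function('N')(717), Pow(2004400, -1))) = Add(Mul(-4800218, Pow(Pow(-1727, 2), -1)), Mul(Pow(1167, Rational(1, 2)), Pow(2004400, -1))) = Add(Mul(-4800218, Pow(2982529, -1)), Mul(Pow(1167, Rational(1, 2)), Rational(1, 2004400))) = Add(Mul(-4800218, Rational(1, 2982529)), Mul(Rational(1, 2004400), Pow(1167, Rational(1, 2)))) = Add(Rational(-4800218, 2982529), Mul(Rational(1, 2004400), Pow(1167, Rational(1, 2))))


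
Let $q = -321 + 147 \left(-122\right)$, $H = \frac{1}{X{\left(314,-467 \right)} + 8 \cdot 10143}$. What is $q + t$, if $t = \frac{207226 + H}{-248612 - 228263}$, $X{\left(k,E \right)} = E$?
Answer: $- \frac{702338492437628}{38472844375} \approx -18255.0$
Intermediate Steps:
$H = \frac{1}{80677}$ ($H = \frac{1}{-467 + 8 \cdot 10143} = \frac{1}{-467 + 81144} = \frac{1}{80677} \approx 1.2395 \cdot 10^{-5}$)
$t = - \frac{16718372003}{38472844375}$ ($t = \frac{207226 + \frac{1}{80677}}{-248612 - 228263} = \frac{16718372003}{80677 \left(-476875\right)} = \frac{16718372003}{80677} \left(- \frac{1}{476875}\right) = - \frac{16718372003}{38472844375} \approx -0.43455$)
$q = -18255$ ($q = -321 - 17934 = -18255$)
$q + t = -18255 - \frac{16718372003}{38472844375} = - \frac{702338492437628}{38472844375}$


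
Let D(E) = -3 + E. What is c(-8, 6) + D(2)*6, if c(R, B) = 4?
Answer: -2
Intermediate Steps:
c(-8, 6) + D(2)*6 = 4 + (-3 + 2)*6 = 4 - 1*6 = 4 - 6 = -2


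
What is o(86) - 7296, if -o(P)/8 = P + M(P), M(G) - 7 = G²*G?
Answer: -5096488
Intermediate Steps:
M(G) = 7 + G³ (M(G) = 7 + G²*G = 7 + G³)
o(P) = -56 - 8*P - 8*P³ (o(P) = -8*(P + (7 + P³)) = -8*(7 + P + P³) = -56 - 8*P - 8*P³)
o(86) - 7296 = (-56 - 8*86 - 8*86³) - 7296 = (-56 - 688 - 8*636056) - 7296 = (-56 - 688 - 5088448) - 7296 = -5089192 - 7296 = -5096488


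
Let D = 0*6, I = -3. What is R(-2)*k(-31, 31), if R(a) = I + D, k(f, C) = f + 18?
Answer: 39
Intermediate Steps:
k(f, C) = 18 + f
D = 0
R(a) = -3 (R(a) = -3 + 0 = -3)
R(-2)*k(-31, 31) = -3*(18 - 31) = -3*(-13) = 39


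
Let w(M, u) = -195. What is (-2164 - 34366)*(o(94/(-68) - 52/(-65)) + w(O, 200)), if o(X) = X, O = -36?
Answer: 121458597/17 ≈ 7.1446e+6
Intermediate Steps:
(-2164 - 34366)*(o(94/(-68) - 52/(-65)) + w(O, 200)) = (-2164 - 34366)*((94/(-68) - 52/(-65)) - 195) = -36530*((94*(-1/68) - 52*(-1/65)) - 195) = -36530*((-47/34 + ⅘) - 195) = -36530*(-99/170 - 195) = -36530*(-33249/170) = 121458597/17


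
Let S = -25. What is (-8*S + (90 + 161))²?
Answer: 203401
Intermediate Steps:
(-8*S + (90 + 161))² = (-8*(-25) + (90 + 161))² = (200 + 251)² = 451² = 203401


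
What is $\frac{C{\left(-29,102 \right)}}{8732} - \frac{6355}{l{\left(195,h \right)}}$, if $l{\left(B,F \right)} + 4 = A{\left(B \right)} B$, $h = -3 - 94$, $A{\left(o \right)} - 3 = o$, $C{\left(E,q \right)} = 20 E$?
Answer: $- \frac{19470835}{84276898} \approx -0.23103$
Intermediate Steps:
$A{\left(o \right)} = 3 + o$
$h = -97$ ($h = -3 - 94 = -97$)
$l{\left(B,F \right)} = -4 + B \left(3 + B\right)$ ($l{\left(B,F \right)} = -4 + \left(3 + B\right) B = -4 + B \left(3 + B\right)$)
$\frac{C{\left(-29,102 \right)}}{8732} - \frac{6355}{l{\left(195,h \right)}} = \frac{20 \left(-29\right)}{8732} - \frac{6355}{-4 + 195 \left(3 + 195\right)} = \left(-580\right) \frac{1}{8732} - \frac{6355}{-4 + 195 \cdot 198} = - \frac{145}{2183} - \frac{6355}{-4 + 38610} = - \frac{145}{2183} - \frac{6355}{38606} = - \frac{19470835}{84276898}$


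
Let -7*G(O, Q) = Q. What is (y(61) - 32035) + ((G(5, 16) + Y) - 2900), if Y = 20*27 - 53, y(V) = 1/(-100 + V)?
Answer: -9404935/273 ≈ -34450.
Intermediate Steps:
Y = 487 (Y = 540 - 53 = 487)
G(O, Q) = -Q/7
(y(61) - 32035) + ((G(5, 16) + Y) - 2900) = (1/(-100 + 61) - 32035) + ((-⅐*16 + 487) - 2900) = (1/(-39) - 32035) + ((-16/7 + 487) - 2900) = (-1/39 - 32035) + (3393/7 - 2900) = -1249366/39 - 16907/7 = -9404935/273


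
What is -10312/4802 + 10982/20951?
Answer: -11665082/7186193 ≈ -1.6233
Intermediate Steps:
-10312/4802 + 10982/20951 = -10312*1/4802 + 10982*(1/20951) = -5156/2401 + 10982/20951 = -11665082/7186193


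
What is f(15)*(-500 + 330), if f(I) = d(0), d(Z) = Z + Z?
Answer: 0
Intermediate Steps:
d(Z) = 2*Z
f(I) = 0 (f(I) = 2*0 = 0)
f(15)*(-500 + 330) = 0*(-500 + 330) = 0*(-170) = 0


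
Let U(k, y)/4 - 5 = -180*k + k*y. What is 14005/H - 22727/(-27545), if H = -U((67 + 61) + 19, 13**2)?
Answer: 532311421/177610160 ≈ 2.9971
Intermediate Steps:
U(k, y) = 20 - 720*k + 4*k*y (U(k, y) = 20 + 4*(-180*k + k*y) = 20 + (-720*k + 4*k*y) = 20 - 720*k + 4*k*y)
H = 6448 (H = -(20 - 720*((67 + 61) + 19) + 4*((67 + 61) + 19)*13**2) = -(20 - 720*(128 + 19) + 4*(128 + 19)*169) = -(20 - 720*147 + 4*147*169) = -(20 - 105840 + 99372) = -1*(-6448) = 6448)
14005/H - 22727/(-27545) = 14005/6448 - 22727/(-27545) = 14005*(1/6448) - 22727*(-1/27545) = 14005/6448 + 22727/27545 = 532311421/177610160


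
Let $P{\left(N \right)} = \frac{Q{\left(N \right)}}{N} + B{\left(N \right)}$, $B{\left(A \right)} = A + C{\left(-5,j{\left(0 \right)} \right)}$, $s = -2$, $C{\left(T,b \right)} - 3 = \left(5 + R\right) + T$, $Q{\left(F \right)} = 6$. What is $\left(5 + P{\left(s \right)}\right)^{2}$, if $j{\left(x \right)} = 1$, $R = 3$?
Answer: $36$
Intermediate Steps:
$C{\left(T,b \right)} = 11 + T$ ($C{\left(T,b \right)} = 3 + \left(\left(5 + 3\right) + T\right) = 3 + \left(8 + T\right) = 11 + T$)
$B{\left(A \right)} = 6 + A$ ($B{\left(A \right)} = A + \left(11 - 5\right) = A + 6 = 6 + A$)
$P{\left(N \right)} = 6 + N + \frac{6}{N}$ ($P{\left(N \right)} = \frac{6}{N} + \left(6 + N\right) = 6 + N + \frac{6}{N}$)
$\left(5 + P{\left(s \right)}\right)^{2} = \left(5 + \left(6 - 2 + \frac{6}{-2}\right)\right)^{2} = \left(5 + \left(6 - 2 + 6 \left(- \frac{1}{2}\right)\right)\right)^{2} = \left(5 - -1\right)^{2} = \left(5 + 1\right)^{2} = 6^{2} = 36$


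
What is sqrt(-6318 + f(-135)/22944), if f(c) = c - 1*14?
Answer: I*sqrt(207873128994)/5736 ≈ 79.486*I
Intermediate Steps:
f(c) = -14 + c (f(c) = c - 14 = -14 + c)
sqrt(-6318 + f(-135)/22944) = sqrt(-6318 + (-14 - 135)/22944) = sqrt(-6318 - 149*1/22944) = sqrt(-6318 - 149/22944) = sqrt(-144960341/22944) = I*sqrt(207873128994)/5736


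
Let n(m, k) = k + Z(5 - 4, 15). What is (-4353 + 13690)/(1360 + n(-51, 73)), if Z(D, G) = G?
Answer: 9337/1448 ≈ 6.4482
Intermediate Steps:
n(m, k) = 15 + k (n(m, k) = k + 15 = 15 + k)
(-4353 + 13690)/(1360 + n(-51, 73)) = (-4353 + 13690)/(1360 + (15 + 73)) = 9337/(1360 + 88) = 9337/1448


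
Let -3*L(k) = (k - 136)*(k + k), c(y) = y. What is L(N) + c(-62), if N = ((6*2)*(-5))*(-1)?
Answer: 2978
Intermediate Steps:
N = 60 (N = (12*(-5))*(-1) = -60*(-1) = 60)
L(k) = -2*k*(-136 + k)/3 (L(k) = -(k - 136)*(k + k)/3 = -(-136 + k)*2*k/3 = -2*k*(-136 + k)/3)
L(N) + c(-62) = (2/3)*60*(136 - 1*60) - 62 = (2/3)*60*(136 - 60) - 62 = (2/3)*60*76 - 62 = 3040 - 62 = 2978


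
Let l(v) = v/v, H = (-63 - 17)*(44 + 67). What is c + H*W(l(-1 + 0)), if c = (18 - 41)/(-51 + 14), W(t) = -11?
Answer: 3614183/37 ≈ 97681.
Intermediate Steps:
H = -8880 (H = -80*111 = -8880)
l(v) = 1
c = 23/37 (c = -23/(-37) = -23*(-1/37) = 23/37 ≈ 0.62162)
c + H*W(l(-1 + 0)) = 23/37 - 8880*(-11) = 23/37 + 97680 = 3614183/37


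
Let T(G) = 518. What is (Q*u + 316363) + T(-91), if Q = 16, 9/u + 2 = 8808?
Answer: 1395227115/4403 ≈ 3.1688e+5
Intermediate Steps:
u = 9/8806 (u = 9/(-2 + 8808) = 9/8806 ≈ 0.0010220)
(Q*u + 316363) + T(-91) = (16*(9/8806) + 316363) + 518 = (72/4403 + 316363) + 518 = 1392946361/4403 + 518 = 1395227115/4403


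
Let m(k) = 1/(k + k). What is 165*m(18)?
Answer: 55/12 ≈ 4.5833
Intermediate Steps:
m(k) = 1/(2*k)
165*m(18) = 165*((½)/18) = 165*((½)*(1/18)) = 165*(1/36) = 55/12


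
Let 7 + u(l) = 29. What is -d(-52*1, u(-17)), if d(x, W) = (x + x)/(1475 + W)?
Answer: 104/1497 ≈ 0.069472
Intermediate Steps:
u(l) = 22 (u(l) = -7 + 29 = 22)
d(x, W) = 2*x/(1475 + W) (d(x, W) = (2*x)/(1475 + W) = 2*x/(1475 + W))
-d(-52*1, u(-17)) = -2*(-52*1)/(1475 + 22) = -2*(-52)/1497 = -1*(-104/1497) = 104/1497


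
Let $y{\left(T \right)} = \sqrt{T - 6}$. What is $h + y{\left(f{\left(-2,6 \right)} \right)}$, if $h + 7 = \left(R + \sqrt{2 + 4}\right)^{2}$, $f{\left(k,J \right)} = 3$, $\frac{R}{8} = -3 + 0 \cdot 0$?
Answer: $575 - 48 \sqrt{6} + i \sqrt{3} \approx 457.42 + 1.732 i$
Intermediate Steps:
$R = -24$ ($R = 8 \left(-3 + 0 \cdot 0\right) = 8 \left(-3 + 0\right) = 8 \left(-3\right) = -24$)
$y{\left(T \right)} = \sqrt{-6 + T}$
$h = -7 + \left(-24 + \sqrt{6}\right)^{2}$ ($h = -7 + \left(-24 + \sqrt{2 + 4}\right)^{2} = -7 + \left(-24 + \sqrt{6}\right)^{2} \approx 457.42$)
$h + y{\left(f{\left(-2,6 \right)} \right)} = \left(575 - 48 \sqrt{6}\right) + \sqrt{-6 + 3} = \left(575 - 48 \sqrt{6}\right) + \sqrt{-3} = \left(575 - 48 \sqrt{6}\right) + i \sqrt{3} = 575 - 48 \sqrt{6} + i \sqrt{3}$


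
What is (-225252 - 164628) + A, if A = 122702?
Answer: -267178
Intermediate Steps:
(-225252 - 164628) + A = (-225252 - 164628) + 122702 = -389880 + 122702 = -267178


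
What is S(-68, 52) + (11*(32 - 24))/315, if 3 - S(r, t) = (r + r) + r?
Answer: 65293/315 ≈ 207.28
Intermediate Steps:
S(r, t) = 3 - 3*r (S(r, t) = 3 - ((r + r) + r) = 3 - (2*r + r) = 3 - 3*r)
S(-68, 52) + (11*(32 - 24))/315 = (3 - 3*(-68)) + (11*(32 - 24))/315 = (3 + 204) + (11*8)*(1/315) = 207 + 88*(1/315) = 207 + 88/315 = 65293/315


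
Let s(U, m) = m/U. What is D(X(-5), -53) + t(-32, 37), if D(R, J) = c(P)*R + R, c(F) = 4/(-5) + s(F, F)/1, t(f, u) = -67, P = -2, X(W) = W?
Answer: -73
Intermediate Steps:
c(F) = ⅕ (c(F) = 4/(-5) + (F/F)/1 = 4*(-⅕) + 1*1 = -⅘ + 1 = ⅕)
D(R, J) = 6*R/5 (D(R, J) = R/5 + R = 6*R/5)
D(X(-5), -53) + t(-32, 37) = (6/5)*(-5) - 67 = -6 - 67 = -73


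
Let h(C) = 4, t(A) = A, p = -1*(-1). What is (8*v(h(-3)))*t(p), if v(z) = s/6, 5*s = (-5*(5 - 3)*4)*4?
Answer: -128/3 ≈ -42.667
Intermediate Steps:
p = 1
s = -32 (s = ((-5*(5 - 3)*4)*4)/5 = ((-5*2*4)*4)/5 = (-10*4*4)/5 = (-40*4)/5 = (⅕)*(-160) = -32)
v(z) = -16/3 (v(z) = -32/6 = -32*⅙ = -16/3)
(8*v(h(-3)))*t(p) = (8*(-16/3))*1 = -128/3*1 = -128/3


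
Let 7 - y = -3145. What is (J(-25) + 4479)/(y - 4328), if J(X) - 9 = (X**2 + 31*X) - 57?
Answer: -1427/392 ≈ -3.6403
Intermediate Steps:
y = 3152 (y = 7 - 1*(-3145) = 7 + 3145 = 3152)
J(X) = -48 + X**2 + 31*X (J(X) = 9 + ((X**2 + 31*X) - 57) = 9 + (-57 + X**2 + 31*X) = -48 + X**2 + 31*X)
(J(-25) + 4479)/(y - 4328) = ((-48 + (-25)**2 + 31*(-25)) + 4479)/(3152 - 4328) = ((-48 + 625 - 775) + 4479)/(-1176) = (-198 + 4479)*(-1/1176) = 4281*(-1/1176) = -1427/392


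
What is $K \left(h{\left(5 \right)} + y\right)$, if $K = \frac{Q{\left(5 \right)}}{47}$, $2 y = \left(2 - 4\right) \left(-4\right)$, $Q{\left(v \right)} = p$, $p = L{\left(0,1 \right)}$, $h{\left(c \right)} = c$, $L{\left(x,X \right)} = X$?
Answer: $\frac{9}{47} \approx 0.19149$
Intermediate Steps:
$p = 1$
$Q{\left(v \right)} = 1$
$y = 4$ ($y = \frac{\left(2 - 4\right) \left(-4\right)}{2} = \frac{\left(-2\right) \left(-4\right)}{2} = \frac{1}{2} \cdot 8 = 4$)
$K = \frac{1}{47}$ ($K = 1 \cdot \frac{1}{47} = \frac{1}{47} \approx 0.021277$)
$K \left(h{\left(5 \right)} + y\right) = \frac{5 + 4}{47} = \frac{1}{47} \cdot 9 = \frac{9}{47}$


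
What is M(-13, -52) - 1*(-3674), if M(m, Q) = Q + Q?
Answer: 3570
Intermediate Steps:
M(m, Q) = 2*Q
M(-13, -52) - 1*(-3674) = 2*(-52) - 1*(-3674) = -104 + 3674 = 3570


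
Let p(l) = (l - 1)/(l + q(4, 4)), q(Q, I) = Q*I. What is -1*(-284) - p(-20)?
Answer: 1115/4 ≈ 278.75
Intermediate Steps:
q(Q, I) = I*Q
p(l) = (-1 + l)/(16 + l) (p(l) = (l - 1)/(l + 4*4) = (-1 + l)/(l + 16) = (-1 + l)/(16 + l))
-1*(-284) - p(-20) = -1*(-284) - (-1 - 20)/(16 - 20) = 284 - (-21)/(-4) = 284 - (-1)*(-21)/4 = 284 - 1*21/4 = 284 - 21/4 = 1115/4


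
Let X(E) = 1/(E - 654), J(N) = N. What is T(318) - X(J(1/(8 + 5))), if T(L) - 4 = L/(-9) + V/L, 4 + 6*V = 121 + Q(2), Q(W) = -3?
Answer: -28179437/901106 ≈ -31.272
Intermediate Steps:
V = 19 (V = -⅔ + (121 - 3)/6 = -⅔ + (⅙)*118 = -⅔ + 59/3 = 19)
X(E) = 1/(-654 + E)
T(L) = 4 + 19/L - L/9 (T(L) = 4 + (L/(-9) + 19/L) = 4 + (L*(-⅑) + 19/L) = 4 + (-L/9 + 19/L) = 4 + (19/L - L/9) = 4 + 19/L - L/9)
T(318) - X(J(1/(8 + 5))) = (4 + 19/318 - ⅑*318) - 1/(-654 + 1/(8 + 5)) = (4 + 19*(1/318) - 106/3) - 1/(-654 + 1/13) = (4 + 19/318 - 106/3) - 1/(-654 + 1/13) = -3315/106 - 1/(-8501/13) = -3315/106 - 1*(-13/8501) = -3315/106 + 13/8501 = -28179437/901106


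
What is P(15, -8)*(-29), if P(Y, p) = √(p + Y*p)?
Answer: -232*I*√2 ≈ -328.1*I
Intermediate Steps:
P(15, -8)*(-29) = √(-8*(1 + 15))*(-29) = √(-8*16)*(-29) = √(-128)*(-29) = (8*I*√2)*(-29) = -232*I*√2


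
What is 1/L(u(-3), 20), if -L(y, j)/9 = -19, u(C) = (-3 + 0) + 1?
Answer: 1/171 ≈ 0.0058480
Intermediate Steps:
u(C) = -2 (u(C) = -3 + 1 = -2)
L(y, j) = 171 (L(y, j) = -9*(-19) = 171)
1/L(u(-3), 20) = 1/171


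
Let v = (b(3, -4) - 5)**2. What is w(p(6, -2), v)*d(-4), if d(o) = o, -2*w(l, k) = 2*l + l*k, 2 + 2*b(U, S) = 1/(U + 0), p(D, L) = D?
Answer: 1297/3 ≈ 432.33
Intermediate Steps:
b(U, S) = -1 + 1/(2*U) (b(U, S) = -1 + 1/(2*(U + 0)) = -1 + 1/(2*U))
v = 1225/36 (v = ((1/2 - 1*3)/3 - 5)**2 = ((1/2 - 3)/3 - 5)**2 = ((1/3)*(-5/2) - 5)**2 = (-5/6 - 5)**2 = (-35/6)**2 = 1225/36 ≈ 34.028)
w(l, k) = -l - k*l/2 (w(l, k) = -(2*l + l*k)/2 = -(2*l + k*l)/2 = -l - k*l/2)
w(p(6, -2), v)*d(-4) = -1/2*6*(2 + 1225/36)*(-4) = -1/2*6*1297/36*(-4) = -1297/12*(-4) = 1297/3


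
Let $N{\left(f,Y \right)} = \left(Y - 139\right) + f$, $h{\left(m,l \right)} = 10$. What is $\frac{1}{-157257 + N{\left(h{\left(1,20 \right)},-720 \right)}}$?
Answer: $- \frac{1}{158106} \approx -6.3249 \cdot 10^{-6}$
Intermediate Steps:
$N{\left(f,Y \right)} = -139 + Y + f$ ($N{\left(f,Y \right)} = \left(-139 + Y\right) + f = -139 + Y + f$)
$\frac{1}{-157257 + N{\left(h{\left(1,20 \right)},-720 \right)}} = \frac{1}{-157257 - 849} = \frac{1}{-158106} = - \frac{1}{158106}$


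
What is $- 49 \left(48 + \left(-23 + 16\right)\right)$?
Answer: $-2009$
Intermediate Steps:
$- 49 \left(48 + \left(-23 + 16\right)\right) = - 49 \left(48 - 7\right) = \left(-49\right) 41 = -2009$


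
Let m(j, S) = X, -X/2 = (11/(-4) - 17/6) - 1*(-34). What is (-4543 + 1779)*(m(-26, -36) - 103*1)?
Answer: 1325338/3 ≈ 4.4178e+5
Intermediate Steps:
X = -341/6 (X = -2*((11/(-4) - 17/6) - 1*(-34)) = -2*((11*(-1/4) - 17*1/6) + 34) = -2*((-11/4 - 17/6) + 34) = -2*(-67/12 + 34) = -2*341/12 = -341/6 ≈ -56.833)
m(j, S) = -341/6
(-4543 + 1779)*(m(-26, -36) - 103*1) = (-4543 + 1779)*(-341/6 - 103*1) = -2764*(-341/6 - 103) = -2764*(-959/6) = 1325338/3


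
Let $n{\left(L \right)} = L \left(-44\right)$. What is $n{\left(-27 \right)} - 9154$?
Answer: $-7966$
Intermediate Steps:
$n{\left(L \right)} = - 44 L$
$n{\left(-27 \right)} - 9154 = \left(-44\right) \left(-27\right) - 9154 = 1188 - 9154 = -7966$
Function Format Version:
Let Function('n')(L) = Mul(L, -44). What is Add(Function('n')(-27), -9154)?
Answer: -7966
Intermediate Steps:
Function('n')(L) = Mul(-44, L)
Add(Function('n')(-27), -9154) = Add(Mul(-44, -27), -9154) = Add(1188, -9154) = -7966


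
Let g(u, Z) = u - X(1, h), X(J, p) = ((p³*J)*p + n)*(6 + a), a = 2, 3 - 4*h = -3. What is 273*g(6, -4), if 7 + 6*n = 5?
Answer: -17381/2 ≈ -8690.5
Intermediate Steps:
h = 3/2 (h = ¾ - ¼*(-3) = ¾ + ¾ = 3/2 ≈ 1.5000)
n = -⅓ (n = -7/6 + (⅙)*5 = -7/6 + ⅚ = -⅓ ≈ -0.33333)
X(J, p) = -8/3 + 8*J*p⁴ (X(J, p) = ((p³*J)*p - ⅓)*(6 + 2) = ((J*p³)*p - ⅓)*8 = (J*p⁴ - ⅓)*8 = (-⅓ + J*p⁴)*8 = -8/3 + 8*J*p⁴)
g(u, Z) = -227/6 + u (g(u, Z) = u - (-8/3 + 8*1*(3/2)⁴) = u - (-8/3 + 8*1*(81/16)) = u - (-8/3 + 81/2) = u - 1*227/6 = u - 227/6 = -227/6 + u)
273*g(6, -4) = 273*(-227/6 + 6) = 273*(-191/6) = -17381/2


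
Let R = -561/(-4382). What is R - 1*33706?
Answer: -147699131/4382 ≈ -33706.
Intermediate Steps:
R = 561/4382 (R = -561*(-1/4382) = 561/4382 ≈ 0.12802)
R - 1*33706 = 561/4382 - 1*33706 = 561/4382 - 33706 = -147699131/4382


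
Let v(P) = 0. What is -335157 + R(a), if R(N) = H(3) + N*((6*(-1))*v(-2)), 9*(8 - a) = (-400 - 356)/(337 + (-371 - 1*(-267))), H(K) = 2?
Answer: -335155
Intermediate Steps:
a = 1948/233 (a = 8 - (-400 - 356)/(9*(337 + (-371 - 1*(-267)))) = 8 - (-84)/(337 + (-371 + 267)) = 8 - (-84)/(337 - 104) = 8 - (-84)/233 = 8 - ⅑*(-756/233) = 8 + 84/233 = 1948/233 ≈ 8.3605)
R(N) = 2 (R(N) = 2 + N*((6*(-1))*0) = 2 + N*(-6*0) = 2 + N*0 = 2 + 0 = 2)
-335157 + R(a) = -335157 + 2 = -335155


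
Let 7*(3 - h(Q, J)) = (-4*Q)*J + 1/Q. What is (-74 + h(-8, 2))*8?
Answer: -641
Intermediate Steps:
h(Q, J) = 3 - 1/(7*Q) + 4*J*Q/7 (h(Q, J) = 3 - ((-4*Q)*J + 1/Q)/7 = 3 - (-4*J*Q + 1/Q)/7 = 3 - (1/Q - 4*J*Q)/7 = 3 + (-1/(7*Q) + 4*J*Q/7) = 3 - 1/(7*Q) + 4*J*Q/7)
(-74 + h(-8, 2))*8 = (-74 + (1/7)*(-1 - 8*(21 + 4*2*(-8)))/(-8))*8 = (-74 + (1/7)*(-1/8)*(-1 - 8*(21 - 64)))*8 = (-74 + (1/7)*(-1/8)*(-1 - 8*(-43)))*8 = (-74 + (1/7)*(-1/8)*(-1 + 344))*8 = (-74 + (1/7)*(-1/8)*343)*8 = (-74 - 49/8)*8 = -641/8*8 = -641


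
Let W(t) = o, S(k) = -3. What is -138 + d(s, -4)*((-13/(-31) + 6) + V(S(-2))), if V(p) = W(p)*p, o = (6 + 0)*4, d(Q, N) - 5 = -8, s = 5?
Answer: 1821/31 ≈ 58.742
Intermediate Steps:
d(Q, N) = -3 (d(Q, N) = 5 - 8 = -3)
o = 24 (o = 6*4 = 24)
W(t) = 24
V(p) = 24*p
-138 + d(s, -4)*((-13/(-31) + 6) + V(S(-2))) = -138 - 3*((-13/(-31) + 6) + 24*(-3)) = -138 - 3*((-13*(-1/31) + 6) - 72) = -138 - 3*((13/31 + 6) - 72) = -138 - 3*(199/31 - 72) = -138 - 3*(-2033/31) = -138 + 6099/31 = 1821/31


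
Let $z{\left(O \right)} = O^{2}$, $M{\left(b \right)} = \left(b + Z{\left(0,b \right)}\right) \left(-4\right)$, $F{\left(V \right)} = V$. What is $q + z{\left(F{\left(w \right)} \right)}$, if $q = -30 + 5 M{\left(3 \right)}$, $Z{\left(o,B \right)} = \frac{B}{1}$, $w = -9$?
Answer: $-69$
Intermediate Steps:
$Z{\left(o,B \right)} = B$ ($Z{\left(o,B \right)} = B 1 = B$)
$M{\left(b \right)} = - 8 b$ ($M{\left(b \right)} = \left(b + b\right) \left(-4\right) = 2 b \left(-4\right) = - 8 b$)
$q = -150$ ($q = -30 + 5 \left(\left(-8\right) 3\right) = -30 + 5 \left(-24\right) = -30 - 120 = -150$)
$q + z{\left(F{\left(w \right)} \right)} = -150 + \left(-9\right)^{2} = -150 + 81 = -69$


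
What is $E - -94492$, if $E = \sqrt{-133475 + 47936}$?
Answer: $94492 + i \sqrt{85539} \approx 94492.0 + 292.47 i$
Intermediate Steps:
$E = i \sqrt{85539}$ ($E = \sqrt{-85539} = i \sqrt{85539} \approx 292.47 i$)
$E - -94492 = i \sqrt{85539} - -94492 = i \sqrt{85539} + 94492 = 94492 + i \sqrt{85539}$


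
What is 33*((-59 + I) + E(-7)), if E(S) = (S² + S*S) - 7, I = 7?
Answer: 1287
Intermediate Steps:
E(S) = -7 + 2*S² (E(S) = (S² + S²) - 7 = 2*S² - 7 = -7 + 2*S²)
33*((-59 + I) + E(-7)) = 33*((-59 + 7) + (-7 + 2*(-7)²)) = 33*(-52 + (-7 + 2*49)) = 33*(-52 + (-7 + 98)) = 33*(-52 + 91) = 33*39 = 1287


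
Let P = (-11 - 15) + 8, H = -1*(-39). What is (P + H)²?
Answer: 441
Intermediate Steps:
H = 39
P = -18 (P = -26 + 8 = -18)
(P + H)² = (-18 + 39)² = 21² = 441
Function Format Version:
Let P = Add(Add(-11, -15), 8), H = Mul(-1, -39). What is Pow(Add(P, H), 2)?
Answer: 441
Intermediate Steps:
H = 39
P = -18 (P = Add(-26, 8) = -18)
Pow(Add(P, H), 2) = Pow(Add(-18, 39), 2) = Pow(21, 2) = 441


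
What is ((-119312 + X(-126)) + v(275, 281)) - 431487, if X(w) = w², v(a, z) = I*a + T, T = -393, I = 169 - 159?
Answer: -532566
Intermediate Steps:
I = 10
v(a, z) = -393 + 10*a (v(a, z) = 10*a - 393 = -393 + 10*a)
((-119312 + X(-126)) + v(275, 281)) - 431487 = ((-119312 + (-126)²) + (-393 + 10*275)) - 431487 = ((-119312 + 15876) + (-393 + 2750)) - 431487 = (-103436 + 2357) - 431487 = -101079 - 431487 = -532566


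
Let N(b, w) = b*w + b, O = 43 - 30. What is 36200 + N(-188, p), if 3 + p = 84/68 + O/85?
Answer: 3086776/85 ≈ 36315.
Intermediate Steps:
O = 13
p = -137/85 (p = -3 + (84/68 + 13/85) = -3 + (84*(1/68) + 13*(1/85)) = -3 + (21/17 + 13/85) = -3 + 118/85 = -137/85 ≈ -1.6118)
N(b, w) = b + b*w
36200 + N(-188, p) = 36200 - 188*(1 - 137/85) = 36200 - 188*(-52/85) = 36200 + 9776/85 = 3086776/85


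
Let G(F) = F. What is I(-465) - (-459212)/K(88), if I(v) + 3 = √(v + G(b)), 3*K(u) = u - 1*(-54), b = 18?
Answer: 688605/71 + I*√447 ≈ 9698.7 + 21.142*I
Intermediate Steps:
K(u) = 18 + u/3 (K(u) = (u - 1*(-54))/3 = (u + 54)/3 = (54 + u)/3 = 18 + u/3)
I(v) = -3 + √(18 + v) (I(v) = -3 + √(v + 18) = -3 + √(18 + v))
I(-465) - (-459212)/K(88) = (-3 + √(18 - 465)) - (-459212)/(18 + (⅓)*88) = (-3 + √(-447)) - (-459212)/(18 + 88/3) = (-3 + I*√447) - (-459212)/142/3 = (-3 + I*√447) - (-459212)*3/142 = (-3 + I*√447) - 1*(-688818/71) = (-3 + I*√447) + 688818/71 = 688605/71 + I*√447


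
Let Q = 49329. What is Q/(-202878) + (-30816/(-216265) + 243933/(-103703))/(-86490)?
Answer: -295294339102987916/1214600348865355725 ≈ -0.24312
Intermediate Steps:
Q/(-202878) + (-30816/(-216265) + 243933/(-103703))/(-86490) = 49329/(-202878) + (-30816/(-216265) + 243933/(-103703))/(-86490) = 49329*(-1/202878) + (-30816*(-1/216265) + 243933*(-1/103703))*(-1/86490) = -1827/7514 + (30816/216265 - 243933/103703)*(-1/86490) = -1827/7514 - 49558458597/22427329295*(-1/86490) = -1827/7514 + 16519486199/646579903574850 = -295294339102987916/1214600348865355725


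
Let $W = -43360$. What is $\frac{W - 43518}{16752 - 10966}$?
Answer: $- \frac{3949}{263} \approx -15.015$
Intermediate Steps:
$\frac{W - 43518}{16752 - 10966} = \frac{-43360 - 43518}{16752 - 10966} = - \frac{86878}{5786} = \left(-86878\right) \frac{1}{5786} = - \frac{3949}{263}$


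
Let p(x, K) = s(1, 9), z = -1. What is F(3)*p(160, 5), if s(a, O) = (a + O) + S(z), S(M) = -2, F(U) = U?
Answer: 24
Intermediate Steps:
s(a, O) = -2 + O + a (s(a, O) = (a + O) - 2 = (O + a) - 2 = -2 + O + a)
p(x, K) = 8 (p(x, K) = -2 + 9 + 1 = 8)
F(3)*p(160, 5) = 3*8 = 24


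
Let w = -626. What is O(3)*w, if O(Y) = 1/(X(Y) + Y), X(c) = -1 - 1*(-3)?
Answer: -626/5 ≈ -125.20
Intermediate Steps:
X(c) = 2 (X(c) = -1 + 3 = 2)
O(Y) = 1/(2 + Y)
O(3)*w = -626/(2 + 3) = -626/5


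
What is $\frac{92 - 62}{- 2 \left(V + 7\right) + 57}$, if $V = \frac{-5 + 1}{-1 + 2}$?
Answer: $\frac{10}{17} \approx 0.58823$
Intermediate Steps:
$V = -4$ ($V = - \frac{4}{1} = \left(-4\right) 1 = -4$)
$\frac{92 - 62}{- 2 \left(V + 7\right) + 57} = \frac{92 - 62}{- 2 \left(-4 + 7\right) + 57} = \frac{30}{\left(-2\right) 3 + 57} = \frac{30}{-6 + 57} = \frac{30}{51} = 30 \cdot \frac{1}{51} = \frac{10}{17}$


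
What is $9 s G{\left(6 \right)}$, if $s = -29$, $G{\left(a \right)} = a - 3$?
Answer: $-783$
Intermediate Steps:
$G{\left(a \right)} = -3 + a$ ($G{\left(a \right)} = a - 3 = -3 + a$)
$9 s G{\left(6 \right)} = 9 \left(-29\right) \left(-3 + 6\right) = \left(-261\right) 3 = -783$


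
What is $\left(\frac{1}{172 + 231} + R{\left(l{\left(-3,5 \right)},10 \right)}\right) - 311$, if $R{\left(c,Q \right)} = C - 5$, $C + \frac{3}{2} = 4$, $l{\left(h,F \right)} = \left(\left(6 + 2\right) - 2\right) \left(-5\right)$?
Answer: $- \frac{252679}{806} \approx -313.5$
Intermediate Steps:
$l{\left(h,F \right)} = -30$ ($l{\left(h,F \right)} = \left(8 - 2\right) \left(-5\right) = 6 \left(-5\right) = -30$)
$C = \frac{5}{2}$ ($C = - \frac{3}{2} + 4 = \frac{5}{2} \approx 2.5$)
$R{\left(c,Q \right)} = - \frac{5}{2}$ ($R{\left(c,Q \right)} = \frac{5}{2} - 5 = - \frac{5}{2}$)
$\left(\frac{1}{172 + 231} + R{\left(l{\left(-3,5 \right)},10 \right)}\right) - 311 = \left(\frac{1}{172 + 231} - \frac{5}{2}\right) - 311 = \left(\frac{1}{403} - \frac{5}{2}\right) - 311 = - \frac{2013}{806} - 311 = - \frac{252679}{806}$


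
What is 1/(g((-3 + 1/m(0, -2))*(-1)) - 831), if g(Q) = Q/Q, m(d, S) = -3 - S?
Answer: -1/830 ≈ -0.0012048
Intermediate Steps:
g(Q) = 1
1/(g((-3 + 1/m(0, -2))*(-1)) - 831) = 1/(1 - 831) = 1/(-830) = -1/830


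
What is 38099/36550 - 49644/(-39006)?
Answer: 930789/402050 ≈ 2.3151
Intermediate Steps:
38099/36550 - 49644/(-39006) = 38099*(1/36550) - 49644*(-1/39006) = 38099/36550 + 14/11 = 930789/402050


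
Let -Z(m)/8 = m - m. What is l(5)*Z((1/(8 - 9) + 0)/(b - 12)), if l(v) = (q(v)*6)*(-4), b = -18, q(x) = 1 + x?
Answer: 0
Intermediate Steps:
l(v) = -24 - 24*v (l(v) = ((1 + v)*6)*(-4) = (6 + 6*v)*(-4) = -24 - 24*v)
Z(m) = 0 (Z(m) = -8*(m - m) = -8*0 = 0)
l(5)*Z((1/(8 - 9) + 0)/(b - 12)) = (-24 - 24*5)*0 = (-24 - 120)*0 = -144*0 = 0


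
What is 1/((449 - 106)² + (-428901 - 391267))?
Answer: -1/702519 ≈ -1.4234e-6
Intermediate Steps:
1/((449 - 106)² + (-428901 - 391267)) = 1/(343² - 820168) = 1/(117649 - 820168) = 1/(-702519) = -1/702519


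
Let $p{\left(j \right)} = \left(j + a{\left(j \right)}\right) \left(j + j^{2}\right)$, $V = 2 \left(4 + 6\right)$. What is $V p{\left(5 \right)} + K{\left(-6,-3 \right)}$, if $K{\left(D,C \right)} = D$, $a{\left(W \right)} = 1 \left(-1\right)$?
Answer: $2394$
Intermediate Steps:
$V = 20$ ($V = 2 \cdot 10 = 20$)
$a{\left(W \right)} = -1$
$p{\left(j \right)} = \left(-1 + j\right) \left(j + j^{2}\right)$ ($p{\left(j \right)} = \left(j - 1\right) \left(j + j^{2}\right) = \left(-1 + j\right) \left(j + j^{2}\right)$)
$V p{\left(5 \right)} + K{\left(-6,-3 \right)} = 20 \left(5^{3} - 5\right) - 6 = 20 \left(125 - 5\right) - 6 = 20 \cdot 120 - 6 = 2400 - 6 = 2394$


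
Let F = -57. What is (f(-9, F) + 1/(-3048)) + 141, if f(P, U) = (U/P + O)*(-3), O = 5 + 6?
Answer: 271271/3048 ≈ 89.000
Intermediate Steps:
O = 11
f(P, U) = -33 - 3*U/P (f(P, U) = (U/P + 11)*(-3) = (11 + U/P)*(-3) = -33 - 3*U/P)
(f(-9, F) + 1/(-3048)) + 141 = ((-33 - 3*(-57)/(-9)) + 1/(-3048)) + 141 = ((-33 - 3*(-57)*(-⅑)) - 1/3048) + 141 = ((-33 - 19) - 1/3048) + 141 = (-52 - 1/3048) + 141 = -158497/3048 + 141 = 271271/3048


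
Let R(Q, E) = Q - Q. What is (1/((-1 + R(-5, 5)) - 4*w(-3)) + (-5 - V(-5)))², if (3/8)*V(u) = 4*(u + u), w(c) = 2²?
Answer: 26853124/2601 ≈ 10324.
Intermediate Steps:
R(Q, E) = 0
w(c) = 4
V(u) = 64*u/3 (V(u) = 8*(4*(u + u))/3 = 8*(4*(2*u))/3 = 8*(8*u)/3 = 64*u/3)
(1/((-1 + R(-5, 5)) - 4*w(-3)) + (-5 - V(-5)))² = (1/((-1 + 0) - 4*4) + (-5 - 64*(-5)/3))² = (1/(-1 - 16) + (-5 - 1*(-320/3)))² = (1/(-17) + (-5 + 320/3))² = (-1/17 + 305/3)² = (5182/51)² = 26853124/2601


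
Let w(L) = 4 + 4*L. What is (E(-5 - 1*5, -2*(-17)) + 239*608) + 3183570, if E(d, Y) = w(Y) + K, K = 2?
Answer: 3329024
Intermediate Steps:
E(d, Y) = 6 + 4*Y (E(d, Y) = (4 + 4*Y) + 2 = 6 + 4*Y)
(E(-5 - 1*5, -2*(-17)) + 239*608) + 3183570 = ((6 + 4*(-2*(-17))) + 239*608) + 3183570 = ((6 + 4*34) + 145312) + 3183570 = ((6 + 136) + 145312) + 3183570 = (142 + 145312) + 3183570 = 145454 + 3183570 = 3329024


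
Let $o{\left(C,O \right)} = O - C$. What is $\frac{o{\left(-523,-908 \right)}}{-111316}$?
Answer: $\frac{385}{111316} \approx 0.0034586$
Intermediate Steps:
$\frac{o{\left(-523,-908 \right)}}{-111316} = \frac{-908 - -523}{-111316} = \left(-908 + 523\right) \left(- \frac{1}{111316}\right) = \left(-385\right) \left(- \frac{1}{111316}\right) = \frac{385}{111316}$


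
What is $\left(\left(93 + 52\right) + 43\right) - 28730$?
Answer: $-28542$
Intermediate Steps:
$\left(\left(93 + 52\right) + 43\right) - 28730 = \left(145 + 43\right) - 28730 = 188 - 28730 = -28542$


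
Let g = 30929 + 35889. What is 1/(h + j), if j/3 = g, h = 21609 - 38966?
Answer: 1/183097 ≈ 5.4616e-6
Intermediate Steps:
h = -17357
g = 66818
j = 200454 (j = 3*66818 = 200454)
1/(h + j) = 1/(-17357 + 200454) = 1/183097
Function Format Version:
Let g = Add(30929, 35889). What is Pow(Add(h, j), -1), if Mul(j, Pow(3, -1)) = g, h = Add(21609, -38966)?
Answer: Rational(1, 183097) ≈ 5.4616e-6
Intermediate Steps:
h = -17357
g = 66818
j = 200454 (j = Mul(3, 66818) = 200454)
Pow(Add(h, j), -1) = Pow(Add(-17357, 200454), -1) = Pow(183097, -1) = Rational(1, 183097)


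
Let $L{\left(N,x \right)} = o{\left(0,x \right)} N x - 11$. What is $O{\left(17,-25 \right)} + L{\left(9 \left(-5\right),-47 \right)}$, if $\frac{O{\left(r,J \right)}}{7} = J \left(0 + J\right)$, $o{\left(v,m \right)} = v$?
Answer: $4364$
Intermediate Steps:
$L{\left(N,x \right)} = -11$ ($L{\left(N,x \right)} = 0 N x - 11 = 0 x - 11 = 0 - 11 = -11$)
$O{\left(r,J \right)} = 7 J^{2}$ ($O{\left(r,J \right)} = 7 J \left(0 + J\right) = 7 J J = 7 J^{2}$)
$O{\left(17,-25 \right)} + L{\left(9 \left(-5\right),-47 \right)} = 7 \left(-25\right)^{2} - 11 = 7 \cdot 625 - 11 = 4375 - 11 = 4364$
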